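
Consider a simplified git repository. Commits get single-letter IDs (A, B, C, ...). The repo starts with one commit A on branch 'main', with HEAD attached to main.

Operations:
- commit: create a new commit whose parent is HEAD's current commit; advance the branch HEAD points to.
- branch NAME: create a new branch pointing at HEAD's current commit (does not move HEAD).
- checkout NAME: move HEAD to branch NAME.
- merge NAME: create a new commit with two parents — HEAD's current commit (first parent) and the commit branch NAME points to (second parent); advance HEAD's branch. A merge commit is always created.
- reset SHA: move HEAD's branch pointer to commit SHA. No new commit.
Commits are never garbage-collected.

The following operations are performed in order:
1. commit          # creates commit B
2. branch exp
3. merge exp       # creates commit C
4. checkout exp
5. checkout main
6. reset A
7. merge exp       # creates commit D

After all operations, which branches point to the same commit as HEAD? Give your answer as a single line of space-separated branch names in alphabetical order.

Answer: main

Derivation:
After op 1 (commit): HEAD=main@B [main=B]
After op 2 (branch): HEAD=main@B [exp=B main=B]
After op 3 (merge): HEAD=main@C [exp=B main=C]
After op 4 (checkout): HEAD=exp@B [exp=B main=C]
After op 5 (checkout): HEAD=main@C [exp=B main=C]
After op 6 (reset): HEAD=main@A [exp=B main=A]
After op 7 (merge): HEAD=main@D [exp=B main=D]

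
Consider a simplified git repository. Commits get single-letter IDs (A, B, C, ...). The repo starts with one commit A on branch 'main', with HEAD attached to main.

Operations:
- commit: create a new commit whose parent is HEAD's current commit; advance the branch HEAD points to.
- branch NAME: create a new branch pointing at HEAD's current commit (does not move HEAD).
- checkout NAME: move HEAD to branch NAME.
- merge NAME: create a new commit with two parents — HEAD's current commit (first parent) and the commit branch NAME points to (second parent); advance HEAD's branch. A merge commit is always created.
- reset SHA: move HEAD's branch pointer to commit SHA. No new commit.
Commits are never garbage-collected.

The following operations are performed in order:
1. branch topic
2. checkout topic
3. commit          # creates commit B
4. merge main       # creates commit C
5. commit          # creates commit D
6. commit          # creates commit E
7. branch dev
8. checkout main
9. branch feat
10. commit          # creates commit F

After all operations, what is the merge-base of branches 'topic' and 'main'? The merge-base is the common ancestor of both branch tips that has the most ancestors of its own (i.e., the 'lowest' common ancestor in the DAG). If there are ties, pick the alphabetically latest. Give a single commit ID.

Answer: A

Derivation:
After op 1 (branch): HEAD=main@A [main=A topic=A]
After op 2 (checkout): HEAD=topic@A [main=A topic=A]
After op 3 (commit): HEAD=topic@B [main=A topic=B]
After op 4 (merge): HEAD=topic@C [main=A topic=C]
After op 5 (commit): HEAD=topic@D [main=A topic=D]
After op 6 (commit): HEAD=topic@E [main=A topic=E]
After op 7 (branch): HEAD=topic@E [dev=E main=A topic=E]
After op 8 (checkout): HEAD=main@A [dev=E main=A topic=E]
After op 9 (branch): HEAD=main@A [dev=E feat=A main=A topic=E]
After op 10 (commit): HEAD=main@F [dev=E feat=A main=F topic=E]
ancestors(topic=E): ['A', 'B', 'C', 'D', 'E']
ancestors(main=F): ['A', 'F']
common: ['A']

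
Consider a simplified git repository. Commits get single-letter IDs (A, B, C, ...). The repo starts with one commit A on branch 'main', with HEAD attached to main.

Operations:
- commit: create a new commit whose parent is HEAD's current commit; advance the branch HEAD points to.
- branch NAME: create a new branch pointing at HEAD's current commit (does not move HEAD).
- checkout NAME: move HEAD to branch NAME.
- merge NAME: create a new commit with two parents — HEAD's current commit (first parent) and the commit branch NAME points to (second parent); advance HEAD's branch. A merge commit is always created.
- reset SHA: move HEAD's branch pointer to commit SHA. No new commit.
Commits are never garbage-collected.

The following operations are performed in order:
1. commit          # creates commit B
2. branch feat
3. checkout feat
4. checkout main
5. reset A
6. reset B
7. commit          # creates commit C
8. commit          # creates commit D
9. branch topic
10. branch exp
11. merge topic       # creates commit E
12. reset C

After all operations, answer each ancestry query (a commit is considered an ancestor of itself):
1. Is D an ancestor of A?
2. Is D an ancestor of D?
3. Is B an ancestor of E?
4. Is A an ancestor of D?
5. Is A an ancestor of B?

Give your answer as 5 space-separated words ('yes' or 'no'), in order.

Answer: no yes yes yes yes

Derivation:
After op 1 (commit): HEAD=main@B [main=B]
After op 2 (branch): HEAD=main@B [feat=B main=B]
After op 3 (checkout): HEAD=feat@B [feat=B main=B]
After op 4 (checkout): HEAD=main@B [feat=B main=B]
After op 5 (reset): HEAD=main@A [feat=B main=A]
After op 6 (reset): HEAD=main@B [feat=B main=B]
After op 7 (commit): HEAD=main@C [feat=B main=C]
After op 8 (commit): HEAD=main@D [feat=B main=D]
After op 9 (branch): HEAD=main@D [feat=B main=D topic=D]
After op 10 (branch): HEAD=main@D [exp=D feat=B main=D topic=D]
After op 11 (merge): HEAD=main@E [exp=D feat=B main=E topic=D]
After op 12 (reset): HEAD=main@C [exp=D feat=B main=C topic=D]
ancestors(A) = {A}; D in? no
ancestors(D) = {A,B,C,D}; D in? yes
ancestors(E) = {A,B,C,D,E}; B in? yes
ancestors(D) = {A,B,C,D}; A in? yes
ancestors(B) = {A,B}; A in? yes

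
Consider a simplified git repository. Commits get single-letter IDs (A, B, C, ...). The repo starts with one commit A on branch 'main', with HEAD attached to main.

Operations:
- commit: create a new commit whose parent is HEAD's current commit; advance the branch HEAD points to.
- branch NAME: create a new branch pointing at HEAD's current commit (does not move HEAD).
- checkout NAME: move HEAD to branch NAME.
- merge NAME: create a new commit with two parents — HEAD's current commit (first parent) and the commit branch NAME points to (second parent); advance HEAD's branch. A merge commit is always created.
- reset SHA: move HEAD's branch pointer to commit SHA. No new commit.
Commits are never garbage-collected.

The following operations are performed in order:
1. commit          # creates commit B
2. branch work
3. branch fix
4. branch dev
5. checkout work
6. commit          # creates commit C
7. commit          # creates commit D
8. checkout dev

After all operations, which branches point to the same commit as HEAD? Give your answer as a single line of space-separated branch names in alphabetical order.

After op 1 (commit): HEAD=main@B [main=B]
After op 2 (branch): HEAD=main@B [main=B work=B]
After op 3 (branch): HEAD=main@B [fix=B main=B work=B]
After op 4 (branch): HEAD=main@B [dev=B fix=B main=B work=B]
After op 5 (checkout): HEAD=work@B [dev=B fix=B main=B work=B]
After op 6 (commit): HEAD=work@C [dev=B fix=B main=B work=C]
After op 7 (commit): HEAD=work@D [dev=B fix=B main=B work=D]
After op 8 (checkout): HEAD=dev@B [dev=B fix=B main=B work=D]

Answer: dev fix main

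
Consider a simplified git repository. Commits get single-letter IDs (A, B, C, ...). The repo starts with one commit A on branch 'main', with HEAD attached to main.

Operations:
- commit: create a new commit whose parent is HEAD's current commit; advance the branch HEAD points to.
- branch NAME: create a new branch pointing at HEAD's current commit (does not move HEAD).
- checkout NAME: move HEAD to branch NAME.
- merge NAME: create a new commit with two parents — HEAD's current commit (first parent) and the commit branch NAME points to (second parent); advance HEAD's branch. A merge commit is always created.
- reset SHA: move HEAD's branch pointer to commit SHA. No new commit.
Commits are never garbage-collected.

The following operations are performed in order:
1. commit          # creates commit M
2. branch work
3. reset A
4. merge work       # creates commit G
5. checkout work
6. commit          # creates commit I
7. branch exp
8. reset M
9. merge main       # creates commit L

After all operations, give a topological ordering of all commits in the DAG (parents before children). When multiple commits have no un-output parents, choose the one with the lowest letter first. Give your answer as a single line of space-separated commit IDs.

Answer: A M G I L

Derivation:
After op 1 (commit): HEAD=main@M [main=M]
After op 2 (branch): HEAD=main@M [main=M work=M]
After op 3 (reset): HEAD=main@A [main=A work=M]
After op 4 (merge): HEAD=main@G [main=G work=M]
After op 5 (checkout): HEAD=work@M [main=G work=M]
After op 6 (commit): HEAD=work@I [main=G work=I]
After op 7 (branch): HEAD=work@I [exp=I main=G work=I]
After op 8 (reset): HEAD=work@M [exp=I main=G work=M]
After op 9 (merge): HEAD=work@L [exp=I main=G work=L]
commit A: parents=[]
commit G: parents=['A', 'M']
commit I: parents=['M']
commit L: parents=['M', 'G']
commit M: parents=['A']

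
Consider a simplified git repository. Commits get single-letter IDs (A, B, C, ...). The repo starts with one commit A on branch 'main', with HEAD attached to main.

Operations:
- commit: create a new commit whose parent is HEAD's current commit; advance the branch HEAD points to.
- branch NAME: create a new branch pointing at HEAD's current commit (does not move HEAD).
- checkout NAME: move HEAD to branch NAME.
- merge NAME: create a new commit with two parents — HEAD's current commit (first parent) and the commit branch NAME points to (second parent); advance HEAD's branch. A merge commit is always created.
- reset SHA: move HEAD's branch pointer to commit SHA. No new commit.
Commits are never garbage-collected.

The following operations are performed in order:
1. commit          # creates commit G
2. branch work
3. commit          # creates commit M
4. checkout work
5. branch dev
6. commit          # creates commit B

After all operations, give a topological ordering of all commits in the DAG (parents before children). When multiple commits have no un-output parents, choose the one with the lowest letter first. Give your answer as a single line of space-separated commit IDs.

Answer: A G B M

Derivation:
After op 1 (commit): HEAD=main@G [main=G]
After op 2 (branch): HEAD=main@G [main=G work=G]
After op 3 (commit): HEAD=main@M [main=M work=G]
After op 4 (checkout): HEAD=work@G [main=M work=G]
After op 5 (branch): HEAD=work@G [dev=G main=M work=G]
After op 6 (commit): HEAD=work@B [dev=G main=M work=B]
commit A: parents=[]
commit B: parents=['G']
commit G: parents=['A']
commit M: parents=['G']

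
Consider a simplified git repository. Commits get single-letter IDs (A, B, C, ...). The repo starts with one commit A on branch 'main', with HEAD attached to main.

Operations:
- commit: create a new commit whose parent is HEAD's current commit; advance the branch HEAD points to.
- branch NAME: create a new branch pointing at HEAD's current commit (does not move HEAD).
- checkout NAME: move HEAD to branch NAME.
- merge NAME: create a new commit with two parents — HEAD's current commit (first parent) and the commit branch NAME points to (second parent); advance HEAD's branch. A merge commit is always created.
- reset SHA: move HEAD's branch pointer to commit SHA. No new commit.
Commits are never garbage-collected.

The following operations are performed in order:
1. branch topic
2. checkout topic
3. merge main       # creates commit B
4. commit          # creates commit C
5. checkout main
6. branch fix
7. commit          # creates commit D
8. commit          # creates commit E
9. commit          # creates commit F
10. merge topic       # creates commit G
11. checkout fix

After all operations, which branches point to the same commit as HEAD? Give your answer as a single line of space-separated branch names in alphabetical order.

After op 1 (branch): HEAD=main@A [main=A topic=A]
After op 2 (checkout): HEAD=topic@A [main=A topic=A]
After op 3 (merge): HEAD=topic@B [main=A topic=B]
After op 4 (commit): HEAD=topic@C [main=A topic=C]
After op 5 (checkout): HEAD=main@A [main=A topic=C]
After op 6 (branch): HEAD=main@A [fix=A main=A topic=C]
After op 7 (commit): HEAD=main@D [fix=A main=D topic=C]
After op 8 (commit): HEAD=main@E [fix=A main=E topic=C]
After op 9 (commit): HEAD=main@F [fix=A main=F topic=C]
After op 10 (merge): HEAD=main@G [fix=A main=G topic=C]
After op 11 (checkout): HEAD=fix@A [fix=A main=G topic=C]

Answer: fix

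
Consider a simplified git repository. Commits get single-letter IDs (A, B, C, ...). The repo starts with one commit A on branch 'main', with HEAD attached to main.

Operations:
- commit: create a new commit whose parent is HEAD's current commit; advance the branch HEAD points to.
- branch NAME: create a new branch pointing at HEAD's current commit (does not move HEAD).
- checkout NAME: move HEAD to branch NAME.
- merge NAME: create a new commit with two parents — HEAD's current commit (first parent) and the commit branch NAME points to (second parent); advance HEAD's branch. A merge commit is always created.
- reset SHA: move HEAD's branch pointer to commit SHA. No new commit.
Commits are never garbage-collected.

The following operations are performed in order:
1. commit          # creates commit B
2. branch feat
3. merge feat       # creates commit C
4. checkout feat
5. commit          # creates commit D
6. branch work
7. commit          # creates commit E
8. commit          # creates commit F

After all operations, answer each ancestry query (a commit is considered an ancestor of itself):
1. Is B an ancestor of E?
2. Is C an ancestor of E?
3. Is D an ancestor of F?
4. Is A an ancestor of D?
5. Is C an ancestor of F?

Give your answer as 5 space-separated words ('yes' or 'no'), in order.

After op 1 (commit): HEAD=main@B [main=B]
After op 2 (branch): HEAD=main@B [feat=B main=B]
After op 3 (merge): HEAD=main@C [feat=B main=C]
After op 4 (checkout): HEAD=feat@B [feat=B main=C]
After op 5 (commit): HEAD=feat@D [feat=D main=C]
After op 6 (branch): HEAD=feat@D [feat=D main=C work=D]
After op 7 (commit): HEAD=feat@E [feat=E main=C work=D]
After op 8 (commit): HEAD=feat@F [feat=F main=C work=D]
ancestors(E) = {A,B,D,E}; B in? yes
ancestors(E) = {A,B,D,E}; C in? no
ancestors(F) = {A,B,D,E,F}; D in? yes
ancestors(D) = {A,B,D}; A in? yes
ancestors(F) = {A,B,D,E,F}; C in? no

Answer: yes no yes yes no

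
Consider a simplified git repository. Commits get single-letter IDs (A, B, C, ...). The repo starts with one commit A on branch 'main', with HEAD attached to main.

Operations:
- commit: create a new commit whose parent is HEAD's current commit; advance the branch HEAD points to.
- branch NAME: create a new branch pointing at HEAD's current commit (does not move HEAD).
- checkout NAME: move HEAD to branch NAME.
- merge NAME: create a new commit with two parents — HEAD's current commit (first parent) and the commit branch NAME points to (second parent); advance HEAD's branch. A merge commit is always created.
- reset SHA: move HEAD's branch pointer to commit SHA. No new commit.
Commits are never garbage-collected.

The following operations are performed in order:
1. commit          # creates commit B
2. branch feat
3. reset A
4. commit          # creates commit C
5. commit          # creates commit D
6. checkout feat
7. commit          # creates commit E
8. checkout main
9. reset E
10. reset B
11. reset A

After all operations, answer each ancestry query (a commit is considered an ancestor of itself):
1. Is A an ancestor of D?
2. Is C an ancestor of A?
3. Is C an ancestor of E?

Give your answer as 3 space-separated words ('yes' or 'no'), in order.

After op 1 (commit): HEAD=main@B [main=B]
After op 2 (branch): HEAD=main@B [feat=B main=B]
After op 3 (reset): HEAD=main@A [feat=B main=A]
After op 4 (commit): HEAD=main@C [feat=B main=C]
After op 5 (commit): HEAD=main@D [feat=B main=D]
After op 6 (checkout): HEAD=feat@B [feat=B main=D]
After op 7 (commit): HEAD=feat@E [feat=E main=D]
After op 8 (checkout): HEAD=main@D [feat=E main=D]
After op 9 (reset): HEAD=main@E [feat=E main=E]
After op 10 (reset): HEAD=main@B [feat=E main=B]
After op 11 (reset): HEAD=main@A [feat=E main=A]
ancestors(D) = {A,C,D}; A in? yes
ancestors(A) = {A}; C in? no
ancestors(E) = {A,B,E}; C in? no

Answer: yes no no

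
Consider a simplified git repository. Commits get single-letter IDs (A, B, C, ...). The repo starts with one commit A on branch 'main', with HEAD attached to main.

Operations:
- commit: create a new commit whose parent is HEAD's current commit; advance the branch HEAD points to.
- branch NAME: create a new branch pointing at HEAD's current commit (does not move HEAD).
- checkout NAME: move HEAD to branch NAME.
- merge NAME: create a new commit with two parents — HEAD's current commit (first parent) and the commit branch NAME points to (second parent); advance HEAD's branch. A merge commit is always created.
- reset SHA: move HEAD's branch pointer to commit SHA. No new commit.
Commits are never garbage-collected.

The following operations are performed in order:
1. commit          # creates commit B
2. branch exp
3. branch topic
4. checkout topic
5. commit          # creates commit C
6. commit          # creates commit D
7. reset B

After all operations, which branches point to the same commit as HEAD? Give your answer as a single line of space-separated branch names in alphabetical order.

Answer: exp main topic

Derivation:
After op 1 (commit): HEAD=main@B [main=B]
After op 2 (branch): HEAD=main@B [exp=B main=B]
After op 3 (branch): HEAD=main@B [exp=B main=B topic=B]
After op 4 (checkout): HEAD=topic@B [exp=B main=B topic=B]
After op 5 (commit): HEAD=topic@C [exp=B main=B topic=C]
After op 6 (commit): HEAD=topic@D [exp=B main=B topic=D]
After op 7 (reset): HEAD=topic@B [exp=B main=B topic=B]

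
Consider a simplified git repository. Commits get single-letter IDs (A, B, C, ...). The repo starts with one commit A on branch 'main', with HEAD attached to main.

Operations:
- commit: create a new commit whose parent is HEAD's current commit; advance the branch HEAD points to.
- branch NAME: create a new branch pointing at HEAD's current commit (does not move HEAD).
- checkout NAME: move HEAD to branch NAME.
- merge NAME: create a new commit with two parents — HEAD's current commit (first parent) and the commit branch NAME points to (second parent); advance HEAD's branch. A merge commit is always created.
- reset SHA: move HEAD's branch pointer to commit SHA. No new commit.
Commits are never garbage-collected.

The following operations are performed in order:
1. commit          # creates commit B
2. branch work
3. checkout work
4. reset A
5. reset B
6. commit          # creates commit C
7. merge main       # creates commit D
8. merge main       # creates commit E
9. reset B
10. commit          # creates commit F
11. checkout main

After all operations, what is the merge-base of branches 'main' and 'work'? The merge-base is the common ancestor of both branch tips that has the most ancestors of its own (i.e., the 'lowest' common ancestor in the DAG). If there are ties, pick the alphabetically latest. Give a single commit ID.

After op 1 (commit): HEAD=main@B [main=B]
After op 2 (branch): HEAD=main@B [main=B work=B]
After op 3 (checkout): HEAD=work@B [main=B work=B]
After op 4 (reset): HEAD=work@A [main=B work=A]
After op 5 (reset): HEAD=work@B [main=B work=B]
After op 6 (commit): HEAD=work@C [main=B work=C]
After op 7 (merge): HEAD=work@D [main=B work=D]
After op 8 (merge): HEAD=work@E [main=B work=E]
After op 9 (reset): HEAD=work@B [main=B work=B]
After op 10 (commit): HEAD=work@F [main=B work=F]
After op 11 (checkout): HEAD=main@B [main=B work=F]
ancestors(main=B): ['A', 'B']
ancestors(work=F): ['A', 'B', 'F']
common: ['A', 'B']

Answer: B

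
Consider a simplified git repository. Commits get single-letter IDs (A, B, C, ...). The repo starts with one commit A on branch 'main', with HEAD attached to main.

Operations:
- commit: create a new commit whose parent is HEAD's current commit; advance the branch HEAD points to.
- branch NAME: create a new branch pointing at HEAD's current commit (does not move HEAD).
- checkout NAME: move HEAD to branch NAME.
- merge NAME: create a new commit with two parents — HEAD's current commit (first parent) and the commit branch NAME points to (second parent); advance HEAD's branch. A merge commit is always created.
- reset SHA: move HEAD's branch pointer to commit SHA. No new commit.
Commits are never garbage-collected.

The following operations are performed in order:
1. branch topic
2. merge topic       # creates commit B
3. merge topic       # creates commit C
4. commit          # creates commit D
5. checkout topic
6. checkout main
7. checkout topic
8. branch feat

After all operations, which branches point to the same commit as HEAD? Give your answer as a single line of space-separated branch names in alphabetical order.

Answer: feat topic

Derivation:
After op 1 (branch): HEAD=main@A [main=A topic=A]
After op 2 (merge): HEAD=main@B [main=B topic=A]
After op 3 (merge): HEAD=main@C [main=C topic=A]
After op 4 (commit): HEAD=main@D [main=D topic=A]
After op 5 (checkout): HEAD=topic@A [main=D topic=A]
After op 6 (checkout): HEAD=main@D [main=D topic=A]
After op 7 (checkout): HEAD=topic@A [main=D topic=A]
After op 8 (branch): HEAD=topic@A [feat=A main=D topic=A]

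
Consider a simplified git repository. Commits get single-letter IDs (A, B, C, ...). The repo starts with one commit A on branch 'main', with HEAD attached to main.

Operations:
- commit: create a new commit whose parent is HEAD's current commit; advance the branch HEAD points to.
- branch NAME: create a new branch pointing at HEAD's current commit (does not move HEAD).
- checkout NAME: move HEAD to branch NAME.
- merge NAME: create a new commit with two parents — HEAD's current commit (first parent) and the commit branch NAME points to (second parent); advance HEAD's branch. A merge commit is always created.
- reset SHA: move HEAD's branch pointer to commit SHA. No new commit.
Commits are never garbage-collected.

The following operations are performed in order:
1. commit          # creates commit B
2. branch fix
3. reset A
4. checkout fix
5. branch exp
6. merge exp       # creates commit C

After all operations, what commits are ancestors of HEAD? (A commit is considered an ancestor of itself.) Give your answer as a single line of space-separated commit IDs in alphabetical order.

After op 1 (commit): HEAD=main@B [main=B]
After op 2 (branch): HEAD=main@B [fix=B main=B]
After op 3 (reset): HEAD=main@A [fix=B main=A]
After op 4 (checkout): HEAD=fix@B [fix=B main=A]
After op 5 (branch): HEAD=fix@B [exp=B fix=B main=A]
After op 6 (merge): HEAD=fix@C [exp=B fix=C main=A]

Answer: A B C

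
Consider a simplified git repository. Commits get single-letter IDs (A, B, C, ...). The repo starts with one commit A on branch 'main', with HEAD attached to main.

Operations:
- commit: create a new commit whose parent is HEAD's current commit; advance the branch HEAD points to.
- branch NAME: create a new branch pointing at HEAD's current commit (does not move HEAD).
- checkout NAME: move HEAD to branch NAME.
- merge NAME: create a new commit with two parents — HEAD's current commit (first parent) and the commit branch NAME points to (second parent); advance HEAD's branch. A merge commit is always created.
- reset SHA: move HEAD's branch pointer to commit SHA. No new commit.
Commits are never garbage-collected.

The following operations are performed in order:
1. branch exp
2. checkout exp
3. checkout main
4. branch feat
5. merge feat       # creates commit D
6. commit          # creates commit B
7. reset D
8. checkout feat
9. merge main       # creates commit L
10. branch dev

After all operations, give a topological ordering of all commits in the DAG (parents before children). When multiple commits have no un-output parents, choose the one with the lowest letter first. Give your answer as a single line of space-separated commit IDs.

After op 1 (branch): HEAD=main@A [exp=A main=A]
After op 2 (checkout): HEAD=exp@A [exp=A main=A]
After op 3 (checkout): HEAD=main@A [exp=A main=A]
After op 4 (branch): HEAD=main@A [exp=A feat=A main=A]
After op 5 (merge): HEAD=main@D [exp=A feat=A main=D]
After op 6 (commit): HEAD=main@B [exp=A feat=A main=B]
After op 7 (reset): HEAD=main@D [exp=A feat=A main=D]
After op 8 (checkout): HEAD=feat@A [exp=A feat=A main=D]
After op 9 (merge): HEAD=feat@L [exp=A feat=L main=D]
After op 10 (branch): HEAD=feat@L [dev=L exp=A feat=L main=D]
commit A: parents=[]
commit B: parents=['D']
commit D: parents=['A', 'A']
commit L: parents=['A', 'D']

Answer: A D B L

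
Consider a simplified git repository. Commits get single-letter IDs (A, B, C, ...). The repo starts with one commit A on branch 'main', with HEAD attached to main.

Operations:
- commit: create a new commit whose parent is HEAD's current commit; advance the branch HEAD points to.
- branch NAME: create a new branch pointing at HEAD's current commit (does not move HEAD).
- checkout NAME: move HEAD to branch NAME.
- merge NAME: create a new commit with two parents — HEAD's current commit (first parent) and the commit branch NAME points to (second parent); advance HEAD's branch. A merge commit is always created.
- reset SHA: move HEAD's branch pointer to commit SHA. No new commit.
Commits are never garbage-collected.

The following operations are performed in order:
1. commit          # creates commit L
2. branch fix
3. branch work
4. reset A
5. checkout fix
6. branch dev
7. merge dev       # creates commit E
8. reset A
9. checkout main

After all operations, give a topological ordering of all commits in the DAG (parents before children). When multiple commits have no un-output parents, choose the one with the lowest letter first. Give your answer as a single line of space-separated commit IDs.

Answer: A L E

Derivation:
After op 1 (commit): HEAD=main@L [main=L]
After op 2 (branch): HEAD=main@L [fix=L main=L]
After op 3 (branch): HEAD=main@L [fix=L main=L work=L]
After op 4 (reset): HEAD=main@A [fix=L main=A work=L]
After op 5 (checkout): HEAD=fix@L [fix=L main=A work=L]
After op 6 (branch): HEAD=fix@L [dev=L fix=L main=A work=L]
After op 7 (merge): HEAD=fix@E [dev=L fix=E main=A work=L]
After op 8 (reset): HEAD=fix@A [dev=L fix=A main=A work=L]
After op 9 (checkout): HEAD=main@A [dev=L fix=A main=A work=L]
commit A: parents=[]
commit E: parents=['L', 'L']
commit L: parents=['A']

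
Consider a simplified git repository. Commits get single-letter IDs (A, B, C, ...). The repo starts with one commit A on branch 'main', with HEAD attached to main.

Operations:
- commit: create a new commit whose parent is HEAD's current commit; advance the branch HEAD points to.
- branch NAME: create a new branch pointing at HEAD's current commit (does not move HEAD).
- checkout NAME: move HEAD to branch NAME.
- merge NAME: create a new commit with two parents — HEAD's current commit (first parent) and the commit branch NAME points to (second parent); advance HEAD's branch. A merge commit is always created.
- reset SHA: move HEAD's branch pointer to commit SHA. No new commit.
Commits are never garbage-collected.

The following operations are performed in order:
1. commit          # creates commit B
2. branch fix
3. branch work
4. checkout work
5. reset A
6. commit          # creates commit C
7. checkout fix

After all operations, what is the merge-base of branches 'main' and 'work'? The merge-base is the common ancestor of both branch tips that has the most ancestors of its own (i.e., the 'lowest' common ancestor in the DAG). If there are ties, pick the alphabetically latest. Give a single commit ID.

Answer: A

Derivation:
After op 1 (commit): HEAD=main@B [main=B]
After op 2 (branch): HEAD=main@B [fix=B main=B]
After op 3 (branch): HEAD=main@B [fix=B main=B work=B]
After op 4 (checkout): HEAD=work@B [fix=B main=B work=B]
After op 5 (reset): HEAD=work@A [fix=B main=B work=A]
After op 6 (commit): HEAD=work@C [fix=B main=B work=C]
After op 7 (checkout): HEAD=fix@B [fix=B main=B work=C]
ancestors(main=B): ['A', 'B']
ancestors(work=C): ['A', 'C']
common: ['A']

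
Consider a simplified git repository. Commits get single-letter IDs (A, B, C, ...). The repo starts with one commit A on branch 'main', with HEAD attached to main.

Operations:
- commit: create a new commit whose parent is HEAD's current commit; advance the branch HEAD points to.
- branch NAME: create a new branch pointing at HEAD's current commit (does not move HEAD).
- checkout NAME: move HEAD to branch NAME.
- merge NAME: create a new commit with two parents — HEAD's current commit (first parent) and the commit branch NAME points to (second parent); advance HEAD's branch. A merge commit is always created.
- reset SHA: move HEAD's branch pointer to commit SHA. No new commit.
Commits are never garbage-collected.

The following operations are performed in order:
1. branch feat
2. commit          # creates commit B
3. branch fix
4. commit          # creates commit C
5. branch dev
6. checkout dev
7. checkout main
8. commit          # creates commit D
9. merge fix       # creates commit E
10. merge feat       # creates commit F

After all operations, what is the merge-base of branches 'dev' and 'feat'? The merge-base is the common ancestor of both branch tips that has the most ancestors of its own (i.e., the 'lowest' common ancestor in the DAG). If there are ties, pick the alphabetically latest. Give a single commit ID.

After op 1 (branch): HEAD=main@A [feat=A main=A]
After op 2 (commit): HEAD=main@B [feat=A main=B]
After op 3 (branch): HEAD=main@B [feat=A fix=B main=B]
After op 4 (commit): HEAD=main@C [feat=A fix=B main=C]
After op 5 (branch): HEAD=main@C [dev=C feat=A fix=B main=C]
After op 6 (checkout): HEAD=dev@C [dev=C feat=A fix=B main=C]
After op 7 (checkout): HEAD=main@C [dev=C feat=A fix=B main=C]
After op 8 (commit): HEAD=main@D [dev=C feat=A fix=B main=D]
After op 9 (merge): HEAD=main@E [dev=C feat=A fix=B main=E]
After op 10 (merge): HEAD=main@F [dev=C feat=A fix=B main=F]
ancestors(dev=C): ['A', 'B', 'C']
ancestors(feat=A): ['A']
common: ['A']

Answer: A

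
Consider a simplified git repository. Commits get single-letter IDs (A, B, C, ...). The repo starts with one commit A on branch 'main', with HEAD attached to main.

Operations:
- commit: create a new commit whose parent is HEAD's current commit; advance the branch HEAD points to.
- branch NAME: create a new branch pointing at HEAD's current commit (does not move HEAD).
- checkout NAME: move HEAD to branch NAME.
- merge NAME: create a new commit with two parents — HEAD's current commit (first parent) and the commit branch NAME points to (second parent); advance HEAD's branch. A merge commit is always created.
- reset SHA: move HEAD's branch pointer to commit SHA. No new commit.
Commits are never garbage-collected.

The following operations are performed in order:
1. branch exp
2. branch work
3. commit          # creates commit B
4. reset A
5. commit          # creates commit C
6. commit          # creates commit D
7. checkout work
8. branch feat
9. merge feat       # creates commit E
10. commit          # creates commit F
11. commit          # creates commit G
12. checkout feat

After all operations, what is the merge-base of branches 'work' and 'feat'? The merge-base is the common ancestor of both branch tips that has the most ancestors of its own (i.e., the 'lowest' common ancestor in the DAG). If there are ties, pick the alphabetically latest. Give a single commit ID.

Answer: A

Derivation:
After op 1 (branch): HEAD=main@A [exp=A main=A]
After op 2 (branch): HEAD=main@A [exp=A main=A work=A]
After op 3 (commit): HEAD=main@B [exp=A main=B work=A]
After op 4 (reset): HEAD=main@A [exp=A main=A work=A]
After op 5 (commit): HEAD=main@C [exp=A main=C work=A]
After op 6 (commit): HEAD=main@D [exp=A main=D work=A]
After op 7 (checkout): HEAD=work@A [exp=A main=D work=A]
After op 8 (branch): HEAD=work@A [exp=A feat=A main=D work=A]
After op 9 (merge): HEAD=work@E [exp=A feat=A main=D work=E]
After op 10 (commit): HEAD=work@F [exp=A feat=A main=D work=F]
After op 11 (commit): HEAD=work@G [exp=A feat=A main=D work=G]
After op 12 (checkout): HEAD=feat@A [exp=A feat=A main=D work=G]
ancestors(work=G): ['A', 'E', 'F', 'G']
ancestors(feat=A): ['A']
common: ['A']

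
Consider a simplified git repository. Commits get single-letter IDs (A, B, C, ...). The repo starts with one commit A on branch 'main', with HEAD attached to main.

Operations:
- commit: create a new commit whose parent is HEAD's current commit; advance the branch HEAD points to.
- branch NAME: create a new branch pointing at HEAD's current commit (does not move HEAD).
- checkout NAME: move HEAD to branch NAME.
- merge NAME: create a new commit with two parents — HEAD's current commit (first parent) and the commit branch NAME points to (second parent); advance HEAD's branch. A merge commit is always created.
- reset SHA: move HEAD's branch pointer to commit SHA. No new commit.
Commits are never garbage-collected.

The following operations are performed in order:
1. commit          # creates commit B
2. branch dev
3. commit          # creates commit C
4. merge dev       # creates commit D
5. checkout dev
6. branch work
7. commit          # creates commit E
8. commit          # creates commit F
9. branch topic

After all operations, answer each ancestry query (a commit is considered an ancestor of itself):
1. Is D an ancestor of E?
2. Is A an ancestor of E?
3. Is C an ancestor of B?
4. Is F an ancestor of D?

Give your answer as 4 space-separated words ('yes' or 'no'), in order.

Answer: no yes no no

Derivation:
After op 1 (commit): HEAD=main@B [main=B]
After op 2 (branch): HEAD=main@B [dev=B main=B]
After op 3 (commit): HEAD=main@C [dev=B main=C]
After op 4 (merge): HEAD=main@D [dev=B main=D]
After op 5 (checkout): HEAD=dev@B [dev=B main=D]
After op 6 (branch): HEAD=dev@B [dev=B main=D work=B]
After op 7 (commit): HEAD=dev@E [dev=E main=D work=B]
After op 8 (commit): HEAD=dev@F [dev=F main=D work=B]
After op 9 (branch): HEAD=dev@F [dev=F main=D topic=F work=B]
ancestors(E) = {A,B,E}; D in? no
ancestors(E) = {A,B,E}; A in? yes
ancestors(B) = {A,B}; C in? no
ancestors(D) = {A,B,C,D}; F in? no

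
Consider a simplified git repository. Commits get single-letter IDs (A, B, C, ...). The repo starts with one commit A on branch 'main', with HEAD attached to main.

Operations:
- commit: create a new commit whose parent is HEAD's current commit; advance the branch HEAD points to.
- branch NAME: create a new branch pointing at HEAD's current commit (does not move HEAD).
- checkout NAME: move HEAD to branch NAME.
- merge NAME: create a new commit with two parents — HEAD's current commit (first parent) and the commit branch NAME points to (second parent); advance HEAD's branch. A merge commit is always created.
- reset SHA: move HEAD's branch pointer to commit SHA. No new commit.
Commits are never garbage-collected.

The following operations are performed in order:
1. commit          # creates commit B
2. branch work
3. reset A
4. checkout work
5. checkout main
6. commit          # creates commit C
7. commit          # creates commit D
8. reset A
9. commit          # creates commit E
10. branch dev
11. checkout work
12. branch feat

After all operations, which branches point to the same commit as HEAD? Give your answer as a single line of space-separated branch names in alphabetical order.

After op 1 (commit): HEAD=main@B [main=B]
After op 2 (branch): HEAD=main@B [main=B work=B]
After op 3 (reset): HEAD=main@A [main=A work=B]
After op 4 (checkout): HEAD=work@B [main=A work=B]
After op 5 (checkout): HEAD=main@A [main=A work=B]
After op 6 (commit): HEAD=main@C [main=C work=B]
After op 7 (commit): HEAD=main@D [main=D work=B]
After op 8 (reset): HEAD=main@A [main=A work=B]
After op 9 (commit): HEAD=main@E [main=E work=B]
After op 10 (branch): HEAD=main@E [dev=E main=E work=B]
After op 11 (checkout): HEAD=work@B [dev=E main=E work=B]
After op 12 (branch): HEAD=work@B [dev=E feat=B main=E work=B]

Answer: feat work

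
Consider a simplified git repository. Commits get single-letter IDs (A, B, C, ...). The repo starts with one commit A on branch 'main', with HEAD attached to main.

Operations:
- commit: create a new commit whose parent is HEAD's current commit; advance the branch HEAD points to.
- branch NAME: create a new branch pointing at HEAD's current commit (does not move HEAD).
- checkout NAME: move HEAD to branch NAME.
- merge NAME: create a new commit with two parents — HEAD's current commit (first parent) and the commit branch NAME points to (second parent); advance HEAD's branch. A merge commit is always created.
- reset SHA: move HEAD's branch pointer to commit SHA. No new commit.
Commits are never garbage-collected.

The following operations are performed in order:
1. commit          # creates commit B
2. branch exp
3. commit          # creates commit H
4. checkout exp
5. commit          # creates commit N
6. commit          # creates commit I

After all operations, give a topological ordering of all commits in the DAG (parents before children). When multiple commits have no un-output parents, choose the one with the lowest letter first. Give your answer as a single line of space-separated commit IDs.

Answer: A B H N I

Derivation:
After op 1 (commit): HEAD=main@B [main=B]
After op 2 (branch): HEAD=main@B [exp=B main=B]
After op 3 (commit): HEAD=main@H [exp=B main=H]
After op 4 (checkout): HEAD=exp@B [exp=B main=H]
After op 5 (commit): HEAD=exp@N [exp=N main=H]
After op 6 (commit): HEAD=exp@I [exp=I main=H]
commit A: parents=[]
commit B: parents=['A']
commit H: parents=['B']
commit I: parents=['N']
commit N: parents=['B']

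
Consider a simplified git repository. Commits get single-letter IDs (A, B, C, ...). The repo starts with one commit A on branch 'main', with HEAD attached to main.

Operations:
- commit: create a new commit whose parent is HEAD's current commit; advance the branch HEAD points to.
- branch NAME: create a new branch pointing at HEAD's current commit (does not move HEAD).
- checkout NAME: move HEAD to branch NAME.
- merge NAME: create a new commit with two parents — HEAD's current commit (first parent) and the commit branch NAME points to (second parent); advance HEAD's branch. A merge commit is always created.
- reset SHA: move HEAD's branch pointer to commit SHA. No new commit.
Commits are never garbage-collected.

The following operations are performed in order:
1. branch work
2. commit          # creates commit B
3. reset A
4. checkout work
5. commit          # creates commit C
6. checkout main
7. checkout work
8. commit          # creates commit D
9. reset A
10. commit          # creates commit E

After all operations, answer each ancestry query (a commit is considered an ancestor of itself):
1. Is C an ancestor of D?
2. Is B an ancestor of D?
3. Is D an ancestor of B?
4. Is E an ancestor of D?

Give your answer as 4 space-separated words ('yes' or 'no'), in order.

After op 1 (branch): HEAD=main@A [main=A work=A]
After op 2 (commit): HEAD=main@B [main=B work=A]
After op 3 (reset): HEAD=main@A [main=A work=A]
After op 4 (checkout): HEAD=work@A [main=A work=A]
After op 5 (commit): HEAD=work@C [main=A work=C]
After op 6 (checkout): HEAD=main@A [main=A work=C]
After op 7 (checkout): HEAD=work@C [main=A work=C]
After op 8 (commit): HEAD=work@D [main=A work=D]
After op 9 (reset): HEAD=work@A [main=A work=A]
After op 10 (commit): HEAD=work@E [main=A work=E]
ancestors(D) = {A,C,D}; C in? yes
ancestors(D) = {A,C,D}; B in? no
ancestors(B) = {A,B}; D in? no
ancestors(D) = {A,C,D}; E in? no

Answer: yes no no no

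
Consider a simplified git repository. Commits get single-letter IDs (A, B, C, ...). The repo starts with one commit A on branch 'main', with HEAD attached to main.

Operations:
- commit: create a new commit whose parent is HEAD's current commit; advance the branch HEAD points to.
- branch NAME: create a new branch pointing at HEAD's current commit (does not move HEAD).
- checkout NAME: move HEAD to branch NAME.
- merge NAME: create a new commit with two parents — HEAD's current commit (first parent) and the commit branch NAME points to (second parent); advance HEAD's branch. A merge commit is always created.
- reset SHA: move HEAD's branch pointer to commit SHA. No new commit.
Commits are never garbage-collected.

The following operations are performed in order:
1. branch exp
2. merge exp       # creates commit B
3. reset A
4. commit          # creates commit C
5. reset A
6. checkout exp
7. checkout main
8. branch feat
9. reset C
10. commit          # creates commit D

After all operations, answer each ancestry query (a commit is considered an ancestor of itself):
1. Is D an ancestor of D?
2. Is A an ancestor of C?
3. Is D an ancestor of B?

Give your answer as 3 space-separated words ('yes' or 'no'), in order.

Answer: yes yes no

Derivation:
After op 1 (branch): HEAD=main@A [exp=A main=A]
After op 2 (merge): HEAD=main@B [exp=A main=B]
After op 3 (reset): HEAD=main@A [exp=A main=A]
After op 4 (commit): HEAD=main@C [exp=A main=C]
After op 5 (reset): HEAD=main@A [exp=A main=A]
After op 6 (checkout): HEAD=exp@A [exp=A main=A]
After op 7 (checkout): HEAD=main@A [exp=A main=A]
After op 8 (branch): HEAD=main@A [exp=A feat=A main=A]
After op 9 (reset): HEAD=main@C [exp=A feat=A main=C]
After op 10 (commit): HEAD=main@D [exp=A feat=A main=D]
ancestors(D) = {A,C,D}; D in? yes
ancestors(C) = {A,C}; A in? yes
ancestors(B) = {A,B}; D in? no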